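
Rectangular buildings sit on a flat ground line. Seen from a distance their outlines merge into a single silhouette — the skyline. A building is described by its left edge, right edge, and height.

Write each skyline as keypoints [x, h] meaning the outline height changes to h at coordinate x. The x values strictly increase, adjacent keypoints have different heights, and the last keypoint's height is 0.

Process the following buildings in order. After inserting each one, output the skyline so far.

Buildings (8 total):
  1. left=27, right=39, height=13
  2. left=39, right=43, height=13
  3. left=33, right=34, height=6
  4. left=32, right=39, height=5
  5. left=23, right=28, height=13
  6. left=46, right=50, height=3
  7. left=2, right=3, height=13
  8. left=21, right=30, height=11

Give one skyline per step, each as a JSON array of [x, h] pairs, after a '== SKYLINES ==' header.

== SKYLINES ==
[[27,13],[39,0]]
[[27,13],[43,0]]
[[27,13],[43,0]]
[[27,13],[43,0]]
[[23,13],[43,0]]
[[23,13],[43,0],[46,3],[50,0]]
[[2,13],[3,0],[23,13],[43,0],[46,3],[50,0]]
[[2,13],[3,0],[21,11],[23,13],[43,0],[46,3],[50,0]]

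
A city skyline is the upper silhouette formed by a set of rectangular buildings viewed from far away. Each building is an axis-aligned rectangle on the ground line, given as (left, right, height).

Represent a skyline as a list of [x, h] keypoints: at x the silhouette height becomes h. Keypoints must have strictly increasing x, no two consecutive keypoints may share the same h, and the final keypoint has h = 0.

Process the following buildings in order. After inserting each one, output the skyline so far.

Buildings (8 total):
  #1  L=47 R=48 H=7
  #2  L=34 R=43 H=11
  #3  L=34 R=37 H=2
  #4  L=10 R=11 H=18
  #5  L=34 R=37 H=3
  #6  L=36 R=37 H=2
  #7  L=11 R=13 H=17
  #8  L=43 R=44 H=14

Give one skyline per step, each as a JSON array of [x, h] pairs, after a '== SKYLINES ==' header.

== SKYLINES ==
[[47,7],[48,0]]
[[34,11],[43,0],[47,7],[48,0]]
[[34,11],[43,0],[47,7],[48,0]]
[[10,18],[11,0],[34,11],[43,0],[47,7],[48,0]]
[[10,18],[11,0],[34,11],[43,0],[47,7],[48,0]]
[[10,18],[11,0],[34,11],[43,0],[47,7],[48,0]]
[[10,18],[11,17],[13,0],[34,11],[43,0],[47,7],[48,0]]
[[10,18],[11,17],[13,0],[34,11],[43,14],[44,0],[47,7],[48,0]]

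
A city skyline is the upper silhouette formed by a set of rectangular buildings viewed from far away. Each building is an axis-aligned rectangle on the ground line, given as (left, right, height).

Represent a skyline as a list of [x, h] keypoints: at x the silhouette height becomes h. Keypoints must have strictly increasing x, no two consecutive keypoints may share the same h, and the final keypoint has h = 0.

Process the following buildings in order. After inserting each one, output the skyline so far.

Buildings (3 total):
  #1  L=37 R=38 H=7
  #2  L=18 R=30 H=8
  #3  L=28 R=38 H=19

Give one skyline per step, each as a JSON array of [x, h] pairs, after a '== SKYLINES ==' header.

== SKYLINES ==
[[37,7],[38,0]]
[[18,8],[30,0],[37,7],[38,0]]
[[18,8],[28,19],[38,0]]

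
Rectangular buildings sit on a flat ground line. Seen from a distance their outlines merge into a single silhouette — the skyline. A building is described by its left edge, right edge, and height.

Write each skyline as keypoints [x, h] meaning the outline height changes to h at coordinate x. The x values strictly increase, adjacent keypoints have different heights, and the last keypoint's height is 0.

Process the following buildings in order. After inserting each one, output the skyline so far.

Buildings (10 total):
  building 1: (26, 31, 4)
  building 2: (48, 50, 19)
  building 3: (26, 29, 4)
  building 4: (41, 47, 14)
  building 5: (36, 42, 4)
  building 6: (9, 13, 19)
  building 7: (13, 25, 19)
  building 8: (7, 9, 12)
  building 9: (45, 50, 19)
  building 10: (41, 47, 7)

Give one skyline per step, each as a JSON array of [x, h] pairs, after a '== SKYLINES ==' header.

== SKYLINES ==
[[26,4],[31,0]]
[[26,4],[31,0],[48,19],[50,0]]
[[26,4],[31,0],[48,19],[50,0]]
[[26,4],[31,0],[41,14],[47,0],[48,19],[50,0]]
[[26,4],[31,0],[36,4],[41,14],[47,0],[48,19],[50,0]]
[[9,19],[13,0],[26,4],[31,0],[36,4],[41,14],[47,0],[48,19],[50,0]]
[[9,19],[25,0],[26,4],[31,0],[36,4],[41,14],[47,0],[48,19],[50,0]]
[[7,12],[9,19],[25,0],[26,4],[31,0],[36,4],[41,14],[47,0],[48,19],[50,0]]
[[7,12],[9,19],[25,0],[26,4],[31,0],[36,4],[41,14],[45,19],[50,0]]
[[7,12],[9,19],[25,0],[26,4],[31,0],[36,4],[41,14],[45,19],[50,0]]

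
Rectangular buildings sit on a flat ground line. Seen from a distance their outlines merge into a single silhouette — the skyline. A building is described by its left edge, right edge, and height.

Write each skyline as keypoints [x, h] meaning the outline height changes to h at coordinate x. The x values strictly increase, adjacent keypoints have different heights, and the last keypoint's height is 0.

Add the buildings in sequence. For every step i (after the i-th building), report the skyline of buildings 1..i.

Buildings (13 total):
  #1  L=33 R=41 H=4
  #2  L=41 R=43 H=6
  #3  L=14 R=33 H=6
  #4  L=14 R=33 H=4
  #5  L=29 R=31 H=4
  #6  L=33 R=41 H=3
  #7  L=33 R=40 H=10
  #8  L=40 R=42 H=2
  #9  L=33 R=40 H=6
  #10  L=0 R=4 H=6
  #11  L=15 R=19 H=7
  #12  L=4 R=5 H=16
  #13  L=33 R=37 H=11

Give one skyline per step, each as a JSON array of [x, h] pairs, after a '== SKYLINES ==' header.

== SKYLINES ==
[[33,4],[41,0]]
[[33,4],[41,6],[43,0]]
[[14,6],[33,4],[41,6],[43,0]]
[[14,6],[33,4],[41,6],[43,0]]
[[14,6],[33,4],[41,6],[43,0]]
[[14,6],[33,4],[41,6],[43,0]]
[[14,6],[33,10],[40,4],[41,6],[43,0]]
[[14,6],[33,10],[40,4],[41,6],[43,0]]
[[14,6],[33,10],[40,4],[41,6],[43,0]]
[[0,6],[4,0],[14,6],[33,10],[40,4],[41,6],[43,0]]
[[0,6],[4,0],[14,6],[15,7],[19,6],[33,10],[40,4],[41,6],[43,0]]
[[0,6],[4,16],[5,0],[14,6],[15,7],[19,6],[33,10],[40,4],[41,6],[43,0]]
[[0,6],[4,16],[5,0],[14,6],[15,7],[19,6],[33,11],[37,10],[40,4],[41,6],[43,0]]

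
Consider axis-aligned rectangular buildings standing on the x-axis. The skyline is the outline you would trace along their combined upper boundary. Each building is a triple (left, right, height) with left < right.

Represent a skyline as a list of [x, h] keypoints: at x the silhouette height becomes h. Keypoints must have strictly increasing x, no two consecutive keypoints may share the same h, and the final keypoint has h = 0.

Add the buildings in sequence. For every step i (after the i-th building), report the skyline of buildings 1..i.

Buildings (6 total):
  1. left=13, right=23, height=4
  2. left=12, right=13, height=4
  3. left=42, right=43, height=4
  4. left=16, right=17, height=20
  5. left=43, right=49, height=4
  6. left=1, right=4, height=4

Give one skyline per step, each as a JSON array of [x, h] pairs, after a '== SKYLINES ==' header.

== SKYLINES ==
[[13,4],[23,0]]
[[12,4],[23,0]]
[[12,4],[23,0],[42,4],[43,0]]
[[12,4],[16,20],[17,4],[23,0],[42,4],[43,0]]
[[12,4],[16,20],[17,4],[23,0],[42,4],[49,0]]
[[1,4],[4,0],[12,4],[16,20],[17,4],[23,0],[42,4],[49,0]]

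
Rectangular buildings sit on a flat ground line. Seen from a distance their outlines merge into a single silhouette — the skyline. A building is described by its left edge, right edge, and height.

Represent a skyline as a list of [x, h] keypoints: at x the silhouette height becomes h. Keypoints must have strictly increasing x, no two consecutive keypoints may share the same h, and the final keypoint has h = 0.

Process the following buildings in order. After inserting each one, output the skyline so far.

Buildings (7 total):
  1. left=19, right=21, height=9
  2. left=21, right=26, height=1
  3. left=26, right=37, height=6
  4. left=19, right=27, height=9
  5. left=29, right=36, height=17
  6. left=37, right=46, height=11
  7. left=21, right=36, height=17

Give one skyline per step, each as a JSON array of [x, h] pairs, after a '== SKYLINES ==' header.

== SKYLINES ==
[[19,9],[21,0]]
[[19,9],[21,1],[26,0]]
[[19,9],[21,1],[26,6],[37,0]]
[[19,9],[27,6],[37,0]]
[[19,9],[27,6],[29,17],[36,6],[37,0]]
[[19,9],[27,6],[29,17],[36,6],[37,11],[46,0]]
[[19,9],[21,17],[36,6],[37,11],[46,0]]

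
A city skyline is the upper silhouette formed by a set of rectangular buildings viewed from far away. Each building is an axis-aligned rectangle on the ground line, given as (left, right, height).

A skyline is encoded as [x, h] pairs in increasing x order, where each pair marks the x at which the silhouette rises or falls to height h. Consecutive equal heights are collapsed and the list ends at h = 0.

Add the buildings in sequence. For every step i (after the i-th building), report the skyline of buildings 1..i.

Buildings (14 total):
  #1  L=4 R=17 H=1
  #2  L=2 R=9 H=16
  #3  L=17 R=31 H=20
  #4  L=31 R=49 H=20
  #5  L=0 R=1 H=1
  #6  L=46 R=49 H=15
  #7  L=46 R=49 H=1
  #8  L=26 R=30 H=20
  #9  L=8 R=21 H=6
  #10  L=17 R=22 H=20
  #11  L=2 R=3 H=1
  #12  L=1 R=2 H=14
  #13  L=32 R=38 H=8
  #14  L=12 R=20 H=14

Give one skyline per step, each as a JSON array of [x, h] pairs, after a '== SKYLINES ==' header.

== SKYLINES ==
[[4,1],[17,0]]
[[2,16],[9,1],[17,0]]
[[2,16],[9,1],[17,20],[31,0]]
[[2,16],[9,1],[17,20],[49,0]]
[[0,1],[1,0],[2,16],[9,1],[17,20],[49,0]]
[[0,1],[1,0],[2,16],[9,1],[17,20],[49,0]]
[[0,1],[1,0],[2,16],[9,1],[17,20],[49,0]]
[[0,1],[1,0],[2,16],[9,1],[17,20],[49,0]]
[[0,1],[1,0],[2,16],[9,6],[17,20],[49,0]]
[[0,1],[1,0],[2,16],[9,6],[17,20],[49,0]]
[[0,1],[1,0],[2,16],[9,6],[17,20],[49,0]]
[[0,1],[1,14],[2,16],[9,6],[17,20],[49,0]]
[[0,1],[1,14],[2,16],[9,6],[17,20],[49,0]]
[[0,1],[1,14],[2,16],[9,6],[12,14],[17,20],[49,0]]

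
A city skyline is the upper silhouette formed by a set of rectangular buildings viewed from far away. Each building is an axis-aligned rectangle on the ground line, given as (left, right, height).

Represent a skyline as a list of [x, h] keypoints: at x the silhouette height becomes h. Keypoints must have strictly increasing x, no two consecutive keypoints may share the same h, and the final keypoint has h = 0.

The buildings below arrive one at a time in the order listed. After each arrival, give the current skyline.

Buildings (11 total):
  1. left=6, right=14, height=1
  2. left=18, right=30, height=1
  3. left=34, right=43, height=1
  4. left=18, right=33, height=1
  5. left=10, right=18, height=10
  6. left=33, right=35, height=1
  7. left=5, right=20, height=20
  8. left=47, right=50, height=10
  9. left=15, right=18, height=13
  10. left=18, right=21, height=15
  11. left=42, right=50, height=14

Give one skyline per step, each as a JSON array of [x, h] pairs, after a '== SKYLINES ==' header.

== SKYLINES ==
[[6,1],[14,0]]
[[6,1],[14,0],[18,1],[30,0]]
[[6,1],[14,0],[18,1],[30,0],[34,1],[43,0]]
[[6,1],[14,0],[18,1],[33,0],[34,1],[43,0]]
[[6,1],[10,10],[18,1],[33,0],[34,1],[43,0]]
[[6,1],[10,10],[18,1],[43,0]]
[[5,20],[20,1],[43,0]]
[[5,20],[20,1],[43,0],[47,10],[50,0]]
[[5,20],[20,1],[43,0],[47,10],[50,0]]
[[5,20],[20,15],[21,1],[43,0],[47,10],[50,0]]
[[5,20],[20,15],[21,1],[42,14],[50,0]]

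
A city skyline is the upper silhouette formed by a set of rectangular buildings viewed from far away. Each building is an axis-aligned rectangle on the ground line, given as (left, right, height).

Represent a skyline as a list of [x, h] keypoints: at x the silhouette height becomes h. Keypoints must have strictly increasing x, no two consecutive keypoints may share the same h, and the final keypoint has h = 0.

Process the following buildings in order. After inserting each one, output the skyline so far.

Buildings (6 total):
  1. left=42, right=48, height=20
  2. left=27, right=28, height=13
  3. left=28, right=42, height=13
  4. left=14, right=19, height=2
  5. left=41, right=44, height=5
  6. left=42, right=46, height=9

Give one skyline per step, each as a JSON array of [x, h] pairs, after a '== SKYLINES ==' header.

== SKYLINES ==
[[42,20],[48,0]]
[[27,13],[28,0],[42,20],[48,0]]
[[27,13],[42,20],[48,0]]
[[14,2],[19,0],[27,13],[42,20],[48,0]]
[[14,2],[19,0],[27,13],[42,20],[48,0]]
[[14,2],[19,0],[27,13],[42,20],[48,0]]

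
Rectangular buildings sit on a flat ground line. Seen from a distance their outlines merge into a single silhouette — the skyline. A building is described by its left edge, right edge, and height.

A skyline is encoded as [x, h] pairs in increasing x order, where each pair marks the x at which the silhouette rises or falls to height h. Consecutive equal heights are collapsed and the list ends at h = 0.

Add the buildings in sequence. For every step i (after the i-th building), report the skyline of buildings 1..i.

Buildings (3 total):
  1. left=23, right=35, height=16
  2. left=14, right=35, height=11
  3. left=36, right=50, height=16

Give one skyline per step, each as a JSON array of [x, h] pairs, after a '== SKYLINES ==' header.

== SKYLINES ==
[[23,16],[35,0]]
[[14,11],[23,16],[35,0]]
[[14,11],[23,16],[35,0],[36,16],[50,0]]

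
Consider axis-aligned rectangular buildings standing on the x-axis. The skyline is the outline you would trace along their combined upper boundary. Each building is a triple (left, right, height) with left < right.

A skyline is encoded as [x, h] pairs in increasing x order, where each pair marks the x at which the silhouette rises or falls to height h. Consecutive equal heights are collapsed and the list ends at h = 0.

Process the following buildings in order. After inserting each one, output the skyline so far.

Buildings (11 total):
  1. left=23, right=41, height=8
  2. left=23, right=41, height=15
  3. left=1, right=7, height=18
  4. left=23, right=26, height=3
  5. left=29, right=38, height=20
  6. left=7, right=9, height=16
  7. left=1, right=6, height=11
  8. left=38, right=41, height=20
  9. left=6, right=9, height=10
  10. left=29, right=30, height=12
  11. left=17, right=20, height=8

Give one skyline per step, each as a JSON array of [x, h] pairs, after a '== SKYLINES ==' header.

== SKYLINES ==
[[23,8],[41,0]]
[[23,15],[41,0]]
[[1,18],[7,0],[23,15],[41,0]]
[[1,18],[7,0],[23,15],[41,0]]
[[1,18],[7,0],[23,15],[29,20],[38,15],[41,0]]
[[1,18],[7,16],[9,0],[23,15],[29,20],[38,15],[41,0]]
[[1,18],[7,16],[9,0],[23,15],[29,20],[38,15],[41,0]]
[[1,18],[7,16],[9,0],[23,15],[29,20],[41,0]]
[[1,18],[7,16],[9,0],[23,15],[29,20],[41,0]]
[[1,18],[7,16],[9,0],[23,15],[29,20],[41,0]]
[[1,18],[7,16],[9,0],[17,8],[20,0],[23,15],[29,20],[41,0]]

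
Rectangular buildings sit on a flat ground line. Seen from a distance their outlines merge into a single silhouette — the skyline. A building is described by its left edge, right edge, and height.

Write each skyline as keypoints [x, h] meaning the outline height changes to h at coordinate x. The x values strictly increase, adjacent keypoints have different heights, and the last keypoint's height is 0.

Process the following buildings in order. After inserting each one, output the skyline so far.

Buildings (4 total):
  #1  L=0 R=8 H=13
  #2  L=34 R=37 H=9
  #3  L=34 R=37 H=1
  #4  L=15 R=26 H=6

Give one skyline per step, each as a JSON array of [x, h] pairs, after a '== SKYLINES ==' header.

== SKYLINES ==
[[0,13],[8,0]]
[[0,13],[8,0],[34,9],[37,0]]
[[0,13],[8,0],[34,9],[37,0]]
[[0,13],[8,0],[15,6],[26,0],[34,9],[37,0]]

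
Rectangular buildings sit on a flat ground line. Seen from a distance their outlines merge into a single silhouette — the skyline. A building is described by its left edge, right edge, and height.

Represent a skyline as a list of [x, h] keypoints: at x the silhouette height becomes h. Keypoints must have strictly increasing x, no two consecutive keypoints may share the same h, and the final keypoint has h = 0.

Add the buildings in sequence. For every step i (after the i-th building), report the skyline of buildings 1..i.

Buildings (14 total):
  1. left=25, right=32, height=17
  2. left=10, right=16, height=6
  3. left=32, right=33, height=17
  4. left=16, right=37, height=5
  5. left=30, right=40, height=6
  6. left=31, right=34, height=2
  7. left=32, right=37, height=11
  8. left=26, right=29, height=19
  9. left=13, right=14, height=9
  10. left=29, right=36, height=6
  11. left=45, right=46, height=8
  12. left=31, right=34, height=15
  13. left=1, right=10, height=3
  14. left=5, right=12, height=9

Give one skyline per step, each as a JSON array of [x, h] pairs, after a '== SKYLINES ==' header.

== SKYLINES ==
[[25,17],[32,0]]
[[10,6],[16,0],[25,17],[32,0]]
[[10,6],[16,0],[25,17],[33,0]]
[[10,6],[16,5],[25,17],[33,5],[37,0]]
[[10,6],[16,5],[25,17],[33,6],[40,0]]
[[10,6],[16,5],[25,17],[33,6],[40,0]]
[[10,6],[16,5],[25,17],[33,11],[37,6],[40,0]]
[[10,6],[16,5],[25,17],[26,19],[29,17],[33,11],[37,6],[40,0]]
[[10,6],[13,9],[14,6],[16,5],[25,17],[26,19],[29,17],[33,11],[37,6],[40,0]]
[[10,6],[13,9],[14,6],[16,5],[25,17],[26,19],[29,17],[33,11],[37,6],[40,0]]
[[10,6],[13,9],[14,6],[16,5],[25,17],[26,19],[29,17],[33,11],[37,6],[40,0],[45,8],[46,0]]
[[10,6],[13,9],[14,6],[16,5],[25,17],[26,19],[29,17],[33,15],[34,11],[37,6],[40,0],[45,8],[46,0]]
[[1,3],[10,6],[13,9],[14,6],[16,5],[25,17],[26,19],[29,17],[33,15],[34,11],[37,6],[40,0],[45,8],[46,0]]
[[1,3],[5,9],[12,6],[13,9],[14,6],[16,5],[25,17],[26,19],[29,17],[33,15],[34,11],[37,6],[40,0],[45,8],[46,0]]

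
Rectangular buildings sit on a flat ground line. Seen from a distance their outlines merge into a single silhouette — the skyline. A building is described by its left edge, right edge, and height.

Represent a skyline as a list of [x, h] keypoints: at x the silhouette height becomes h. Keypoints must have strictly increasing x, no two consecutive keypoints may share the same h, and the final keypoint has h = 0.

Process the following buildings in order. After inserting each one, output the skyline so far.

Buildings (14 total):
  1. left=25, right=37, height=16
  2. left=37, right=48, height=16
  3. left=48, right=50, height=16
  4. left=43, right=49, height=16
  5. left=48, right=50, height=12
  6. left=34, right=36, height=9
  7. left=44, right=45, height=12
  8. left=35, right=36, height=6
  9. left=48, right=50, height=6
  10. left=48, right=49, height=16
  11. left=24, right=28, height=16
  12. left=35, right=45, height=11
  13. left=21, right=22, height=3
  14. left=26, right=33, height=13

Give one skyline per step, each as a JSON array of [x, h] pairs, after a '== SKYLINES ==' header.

== SKYLINES ==
[[25,16],[37,0]]
[[25,16],[48,0]]
[[25,16],[50,0]]
[[25,16],[50,0]]
[[25,16],[50,0]]
[[25,16],[50,0]]
[[25,16],[50,0]]
[[25,16],[50,0]]
[[25,16],[50,0]]
[[25,16],[50,0]]
[[24,16],[50,0]]
[[24,16],[50,0]]
[[21,3],[22,0],[24,16],[50,0]]
[[21,3],[22,0],[24,16],[50,0]]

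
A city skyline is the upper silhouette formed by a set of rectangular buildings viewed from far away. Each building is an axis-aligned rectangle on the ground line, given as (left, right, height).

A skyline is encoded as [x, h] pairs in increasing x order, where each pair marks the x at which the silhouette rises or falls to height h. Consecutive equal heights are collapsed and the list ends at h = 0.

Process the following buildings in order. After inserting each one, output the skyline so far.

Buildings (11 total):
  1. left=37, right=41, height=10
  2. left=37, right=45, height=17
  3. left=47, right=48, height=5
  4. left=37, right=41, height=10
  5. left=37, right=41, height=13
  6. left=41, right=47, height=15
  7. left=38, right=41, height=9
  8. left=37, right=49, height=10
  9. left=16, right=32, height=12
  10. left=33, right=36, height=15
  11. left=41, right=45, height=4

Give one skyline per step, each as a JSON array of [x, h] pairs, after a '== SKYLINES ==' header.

== SKYLINES ==
[[37,10],[41,0]]
[[37,17],[45,0]]
[[37,17],[45,0],[47,5],[48,0]]
[[37,17],[45,0],[47,5],[48,0]]
[[37,17],[45,0],[47,5],[48,0]]
[[37,17],[45,15],[47,5],[48,0]]
[[37,17],[45,15],[47,5],[48,0]]
[[37,17],[45,15],[47,10],[49,0]]
[[16,12],[32,0],[37,17],[45,15],[47,10],[49,0]]
[[16,12],[32,0],[33,15],[36,0],[37,17],[45,15],[47,10],[49,0]]
[[16,12],[32,0],[33,15],[36,0],[37,17],[45,15],[47,10],[49,0]]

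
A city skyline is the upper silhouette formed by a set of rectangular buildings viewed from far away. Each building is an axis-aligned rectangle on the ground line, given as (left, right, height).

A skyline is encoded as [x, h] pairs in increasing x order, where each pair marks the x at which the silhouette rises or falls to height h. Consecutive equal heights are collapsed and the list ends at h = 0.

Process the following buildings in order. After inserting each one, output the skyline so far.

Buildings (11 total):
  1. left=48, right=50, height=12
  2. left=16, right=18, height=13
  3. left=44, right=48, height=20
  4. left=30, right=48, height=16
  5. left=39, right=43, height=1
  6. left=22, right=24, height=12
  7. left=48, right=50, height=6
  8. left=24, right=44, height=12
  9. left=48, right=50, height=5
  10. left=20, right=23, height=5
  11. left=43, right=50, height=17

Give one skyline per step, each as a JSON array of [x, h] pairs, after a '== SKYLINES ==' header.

== SKYLINES ==
[[48,12],[50,0]]
[[16,13],[18,0],[48,12],[50,0]]
[[16,13],[18,0],[44,20],[48,12],[50,0]]
[[16,13],[18,0],[30,16],[44,20],[48,12],[50,0]]
[[16,13],[18,0],[30,16],[44,20],[48,12],[50,0]]
[[16,13],[18,0],[22,12],[24,0],[30,16],[44,20],[48,12],[50,0]]
[[16,13],[18,0],[22,12],[24,0],[30,16],[44,20],[48,12],[50,0]]
[[16,13],[18,0],[22,12],[30,16],[44,20],[48,12],[50,0]]
[[16,13],[18,0],[22,12],[30,16],[44,20],[48,12],[50,0]]
[[16,13],[18,0],[20,5],[22,12],[30,16],[44,20],[48,12],[50,0]]
[[16,13],[18,0],[20,5],[22,12],[30,16],[43,17],[44,20],[48,17],[50,0]]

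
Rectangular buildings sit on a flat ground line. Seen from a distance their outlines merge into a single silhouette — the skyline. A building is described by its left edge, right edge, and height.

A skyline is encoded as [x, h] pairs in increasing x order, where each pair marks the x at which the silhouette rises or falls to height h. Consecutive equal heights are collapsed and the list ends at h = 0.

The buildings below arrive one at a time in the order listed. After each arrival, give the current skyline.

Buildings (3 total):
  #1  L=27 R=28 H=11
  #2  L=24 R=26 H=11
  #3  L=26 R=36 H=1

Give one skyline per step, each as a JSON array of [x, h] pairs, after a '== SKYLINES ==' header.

== SKYLINES ==
[[27,11],[28,0]]
[[24,11],[26,0],[27,11],[28,0]]
[[24,11],[26,1],[27,11],[28,1],[36,0]]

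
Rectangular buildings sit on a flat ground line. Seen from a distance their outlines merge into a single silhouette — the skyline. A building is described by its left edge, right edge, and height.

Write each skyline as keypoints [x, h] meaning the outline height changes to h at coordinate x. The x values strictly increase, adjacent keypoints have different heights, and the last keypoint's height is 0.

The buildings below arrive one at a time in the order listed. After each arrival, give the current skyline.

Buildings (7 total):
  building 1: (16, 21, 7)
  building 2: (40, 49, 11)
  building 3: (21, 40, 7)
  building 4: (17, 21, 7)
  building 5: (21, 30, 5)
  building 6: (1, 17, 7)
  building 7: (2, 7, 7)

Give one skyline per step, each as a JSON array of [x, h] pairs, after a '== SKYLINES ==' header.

== SKYLINES ==
[[16,7],[21,0]]
[[16,7],[21,0],[40,11],[49,0]]
[[16,7],[40,11],[49,0]]
[[16,7],[40,11],[49,0]]
[[16,7],[40,11],[49,0]]
[[1,7],[40,11],[49,0]]
[[1,7],[40,11],[49,0]]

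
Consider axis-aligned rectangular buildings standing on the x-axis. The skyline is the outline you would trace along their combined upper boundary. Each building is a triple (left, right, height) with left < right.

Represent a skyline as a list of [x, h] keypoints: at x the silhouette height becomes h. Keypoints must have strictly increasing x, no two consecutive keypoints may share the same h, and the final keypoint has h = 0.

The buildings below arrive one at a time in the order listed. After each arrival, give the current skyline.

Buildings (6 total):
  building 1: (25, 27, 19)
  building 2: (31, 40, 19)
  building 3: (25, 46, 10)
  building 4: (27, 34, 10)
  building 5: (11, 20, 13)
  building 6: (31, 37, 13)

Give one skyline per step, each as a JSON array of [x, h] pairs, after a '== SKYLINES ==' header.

== SKYLINES ==
[[25,19],[27,0]]
[[25,19],[27,0],[31,19],[40,0]]
[[25,19],[27,10],[31,19],[40,10],[46,0]]
[[25,19],[27,10],[31,19],[40,10],[46,0]]
[[11,13],[20,0],[25,19],[27,10],[31,19],[40,10],[46,0]]
[[11,13],[20,0],[25,19],[27,10],[31,19],[40,10],[46,0]]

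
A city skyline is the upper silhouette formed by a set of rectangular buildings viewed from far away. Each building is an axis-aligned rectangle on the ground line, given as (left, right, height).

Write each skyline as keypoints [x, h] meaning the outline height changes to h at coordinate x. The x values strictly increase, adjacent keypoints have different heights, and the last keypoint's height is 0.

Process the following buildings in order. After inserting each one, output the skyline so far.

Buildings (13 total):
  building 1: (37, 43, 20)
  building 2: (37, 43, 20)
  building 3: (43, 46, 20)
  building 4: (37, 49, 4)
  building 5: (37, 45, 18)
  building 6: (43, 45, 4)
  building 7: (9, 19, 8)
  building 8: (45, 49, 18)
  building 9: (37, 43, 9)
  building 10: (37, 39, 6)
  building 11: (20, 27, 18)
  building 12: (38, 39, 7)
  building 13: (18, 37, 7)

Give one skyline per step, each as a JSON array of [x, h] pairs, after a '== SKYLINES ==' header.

== SKYLINES ==
[[37,20],[43,0]]
[[37,20],[43,0]]
[[37,20],[46,0]]
[[37,20],[46,4],[49,0]]
[[37,20],[46,4],[49,0]]
[[37,20],[46,4],[49,0]]
[[9,8],[19,0],[37,20],[46,4],[49,0]]
[[9,8],[19,0],[37,20],[46,18],[49,0]]
[[9,8],[19,0],[37,20],[46,18],[49,0]]
[[9,8],[19,0],[37,20],[46,18],[49,0]]
[[9,8],[19,0],[20,18],[27,0],[37,20],[46,18],[49,0]]
[[9,8],[19,0],[20,18],[27,0],[37,20],[46,18],[49,0]]
[[9,8],[19,7],[20,18],[27,7],[37,20],[46,18],[49,0]]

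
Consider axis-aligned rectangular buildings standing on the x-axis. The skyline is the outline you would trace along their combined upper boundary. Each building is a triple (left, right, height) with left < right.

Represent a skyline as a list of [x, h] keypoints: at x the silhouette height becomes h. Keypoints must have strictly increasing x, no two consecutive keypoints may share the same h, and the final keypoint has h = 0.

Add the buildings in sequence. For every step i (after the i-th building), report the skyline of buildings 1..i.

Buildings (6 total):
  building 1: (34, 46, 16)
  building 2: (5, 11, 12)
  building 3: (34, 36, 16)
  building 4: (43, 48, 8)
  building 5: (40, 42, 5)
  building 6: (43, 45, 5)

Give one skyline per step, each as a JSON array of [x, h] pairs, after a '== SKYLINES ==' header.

== SKYLINES ==
[[34,16],[46,0]]
[[5,12],[11,0],[34,16],[46,0]]
[[5,12],[11,0],[34,16],[46,0]]
[[5,12],[11,0],[34,16],[46,8],[48,0]]
[[5,12],[11,0],[34,16],[46,8],[48,0]]
[[5,12],[11,0],[34,16],[46,8],[48,0]]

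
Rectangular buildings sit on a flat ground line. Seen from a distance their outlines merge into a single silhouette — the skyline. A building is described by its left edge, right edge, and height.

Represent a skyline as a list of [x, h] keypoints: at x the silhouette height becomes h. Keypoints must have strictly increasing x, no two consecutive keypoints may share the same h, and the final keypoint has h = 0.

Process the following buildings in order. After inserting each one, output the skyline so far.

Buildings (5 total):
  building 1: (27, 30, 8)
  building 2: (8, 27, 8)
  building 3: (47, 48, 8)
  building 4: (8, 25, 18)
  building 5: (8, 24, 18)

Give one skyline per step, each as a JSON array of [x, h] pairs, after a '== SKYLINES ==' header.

== SKYLINES ==
[[27,8],[30,0]]
[[8,8],[30,0]]
[[8,8],[30,0],[47,8],[48,0]]
[[8,18],[25,8],[30,0],[47,8],[48,0]]
[[8,18],[25,8],[30,0],[47,8],[48,0]]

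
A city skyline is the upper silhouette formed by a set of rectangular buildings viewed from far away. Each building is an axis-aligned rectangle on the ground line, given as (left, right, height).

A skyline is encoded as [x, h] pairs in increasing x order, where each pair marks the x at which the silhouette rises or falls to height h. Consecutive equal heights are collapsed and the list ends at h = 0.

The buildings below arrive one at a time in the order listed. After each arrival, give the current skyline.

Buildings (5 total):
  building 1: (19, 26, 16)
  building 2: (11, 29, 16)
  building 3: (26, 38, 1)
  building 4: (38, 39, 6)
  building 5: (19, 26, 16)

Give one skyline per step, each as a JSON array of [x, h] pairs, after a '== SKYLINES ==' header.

== SKYLINES ==
[[19,16],[26,0]]
[[11,16],[29,0]]
[[11,16],[29,1],[38,0]]
[[11,16],[29,1],[38,6],[39,0]]
[[11,16],[29,1],[38,6],[39,0]]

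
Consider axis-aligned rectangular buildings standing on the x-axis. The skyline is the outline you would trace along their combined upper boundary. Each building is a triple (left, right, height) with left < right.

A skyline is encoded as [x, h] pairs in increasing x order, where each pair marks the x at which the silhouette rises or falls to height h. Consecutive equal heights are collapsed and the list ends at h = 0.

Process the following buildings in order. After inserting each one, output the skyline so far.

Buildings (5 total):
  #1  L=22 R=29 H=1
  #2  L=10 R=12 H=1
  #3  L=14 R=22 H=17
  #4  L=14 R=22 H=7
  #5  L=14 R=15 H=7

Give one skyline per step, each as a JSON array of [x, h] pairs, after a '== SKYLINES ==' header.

== SKYLINES ==
[[22,1],[29,0]]
[[10,1],[12,0],[22,1],[29,0]]
[[10,1],[12,0],[14,17],[22,1],[29,0]]
[[10,1],[12,0],[14,17],[22,1],[29,0]]
[[10,1],[12,0],[14,17],[22,1],[29,0]]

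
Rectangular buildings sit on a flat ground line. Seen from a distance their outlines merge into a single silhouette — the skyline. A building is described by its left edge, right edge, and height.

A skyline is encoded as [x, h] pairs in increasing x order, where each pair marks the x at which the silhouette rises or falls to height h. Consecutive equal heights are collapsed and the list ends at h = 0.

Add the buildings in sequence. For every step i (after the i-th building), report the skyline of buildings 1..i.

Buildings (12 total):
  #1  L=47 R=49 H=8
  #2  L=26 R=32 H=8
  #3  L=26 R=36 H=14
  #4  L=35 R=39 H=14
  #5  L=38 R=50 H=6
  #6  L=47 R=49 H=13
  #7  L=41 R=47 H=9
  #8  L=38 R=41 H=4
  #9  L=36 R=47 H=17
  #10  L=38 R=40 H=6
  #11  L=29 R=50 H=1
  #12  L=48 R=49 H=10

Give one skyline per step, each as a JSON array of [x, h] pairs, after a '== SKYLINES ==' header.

== SKYLINES ==
[[47,8],[49,0]]
[[26,8],[32,0],[47,8],[49,0]]
[[26,14],[36,0],[47,8],[49,0]]
[[26,14],[39,0],[47,8],[49,0]]
[[26,14],[39,6],[47,8],[49,6],[50,0]]
[[26,14],[39,6],[47,13],[49,6],[50,0]]
[[26,14],[39,6],[41,9],[47,13],[49,6],[50,0]]
[[26,14],[39,6],[41,9],[47,13],[49,6],[50,0]]
[[26,14],[36,17],[47,13],[49,6],[50,0]]
[[26,14],[36,17],[47,13],[49,6],[50,0]]
[[26,14],[36,17],[47,13],[49,6],[50,0]]
[[26,14],[36,17],[47,13],[49,6],[50,0]]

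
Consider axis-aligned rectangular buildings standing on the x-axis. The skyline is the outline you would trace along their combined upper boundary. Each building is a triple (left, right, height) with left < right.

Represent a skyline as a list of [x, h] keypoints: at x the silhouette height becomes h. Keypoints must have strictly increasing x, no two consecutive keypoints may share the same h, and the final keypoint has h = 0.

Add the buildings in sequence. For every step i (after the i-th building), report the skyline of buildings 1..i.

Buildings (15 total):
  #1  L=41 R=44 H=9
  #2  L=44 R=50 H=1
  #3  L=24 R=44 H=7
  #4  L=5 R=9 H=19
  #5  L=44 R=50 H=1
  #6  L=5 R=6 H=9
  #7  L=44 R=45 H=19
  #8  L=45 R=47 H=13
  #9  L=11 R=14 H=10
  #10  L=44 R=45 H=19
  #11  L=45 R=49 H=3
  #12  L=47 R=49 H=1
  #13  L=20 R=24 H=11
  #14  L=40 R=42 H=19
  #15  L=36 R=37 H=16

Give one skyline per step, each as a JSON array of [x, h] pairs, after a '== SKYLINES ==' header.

== SKYLINES ==
[[41,9],[44,0]]
[[41,9],[44,1],[50,0]]
[[24,7],[41,9],[44,1],[50,0]]
[[5,19],[9,0],[24,7],[41,9],[44,1],[50,0]]
[[5,19],[9,0],[24,7],[41,9],[44,1],[50,0]]
[[5,19],[9,0],[24,7],[41,9],[44,1],[50,0]]
[[5,19],[9,0],[24,7],[41,9],[44,19],[45,1],[50,0]]
[[5,19],[9,0],[24,7],[41,9],[44,19],[45,13],[47,1],[50,0]]
[[5,19],[9,0],[11,10],[14,0],[24,7],[41,9],[44,19],[45,13],[47,1],[50,0]]
[[5,19],[9,0],[11,10],[14,0],[24,7],[41,9],[44,19],[45,13],[47,1],[50,0]]
[[5,19],[9,0],[11,10],[14,0],[24,7],[41,9],[44,19],[45,13],[47,3],[49,1],[50,0]]
[[5,19],[9,0],[11,10],[14,0],[24,7],[41,9],[44,19],[45,13],[47,3],[49,1],[50,0]]
[[5,19],[9,0],[11,10],[14,0],[20,11],[24,7],[41,9],[44,19],[45,13],[47,3],[49,1],[50,0]]
[[5,19],[9,0],[11,10],[14,0],[20,11],[24,7],[40,19],[42,9],[44,19],[45,13],[47,3],[49,1],[50,0]]
[[5,19],[9,0],[11,10],[14,0],[20,11],[24,7],[36,16],[37,7],[40,19],[42,9],[44,19],[45,13],[47,3],[49,1],[50,0]]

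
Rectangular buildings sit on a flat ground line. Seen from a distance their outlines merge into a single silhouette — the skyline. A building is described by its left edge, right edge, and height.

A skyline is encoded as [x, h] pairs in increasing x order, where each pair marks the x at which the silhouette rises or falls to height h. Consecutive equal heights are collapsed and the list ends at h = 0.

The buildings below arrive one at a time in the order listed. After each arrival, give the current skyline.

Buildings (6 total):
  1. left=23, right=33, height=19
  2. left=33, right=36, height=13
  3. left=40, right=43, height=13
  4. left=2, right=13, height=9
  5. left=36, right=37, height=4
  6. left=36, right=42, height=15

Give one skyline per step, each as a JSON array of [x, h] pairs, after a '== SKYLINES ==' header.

== SKYLINES ==
[[23,19],[33,0]]
[[23,19],[33,13],[36,0]]
[[23,19],[33,13],[36,0],[40,13],[43,0]]
[[2,9],[13,0],[23,19],[33,13],[36,0],[40,13],[43,0]]
[[2,9],[13,0],[23,19],[33,13],[36,4],[37,0],[40,13],[43,0]]
[[2,9],[13,0],[23,19],[33,13],[36,15],[42,13],[43,0]]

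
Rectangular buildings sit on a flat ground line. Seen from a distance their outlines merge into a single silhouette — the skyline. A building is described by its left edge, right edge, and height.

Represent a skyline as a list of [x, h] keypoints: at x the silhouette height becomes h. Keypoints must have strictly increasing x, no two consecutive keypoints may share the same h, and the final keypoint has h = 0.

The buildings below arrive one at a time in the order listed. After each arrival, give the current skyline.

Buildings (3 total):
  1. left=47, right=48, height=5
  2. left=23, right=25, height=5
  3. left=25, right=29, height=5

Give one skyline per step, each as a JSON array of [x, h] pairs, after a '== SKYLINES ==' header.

== SKYLINES ==
[[47,5],[48,0]]
[[23,5],[25,0],[47,5],[48,0]]
[[23,5],[29,0],[47,5],[48,0]]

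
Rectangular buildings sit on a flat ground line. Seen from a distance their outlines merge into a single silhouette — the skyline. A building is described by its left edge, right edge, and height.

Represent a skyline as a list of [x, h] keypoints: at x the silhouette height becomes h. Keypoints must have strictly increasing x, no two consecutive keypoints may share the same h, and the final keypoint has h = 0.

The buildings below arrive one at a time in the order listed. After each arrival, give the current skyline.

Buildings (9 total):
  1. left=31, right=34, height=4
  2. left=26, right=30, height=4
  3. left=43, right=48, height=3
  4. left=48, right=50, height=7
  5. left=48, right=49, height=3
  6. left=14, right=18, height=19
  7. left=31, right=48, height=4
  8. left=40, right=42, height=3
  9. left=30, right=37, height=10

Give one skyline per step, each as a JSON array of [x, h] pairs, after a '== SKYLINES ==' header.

== SKYLINES ==
[[31,4],[34,0]]
[[26,4],[30,0],[31,4],[34,0]]
[[26,4],[30,0],[31,4],[34,0],[43,3],[48,0]]
[[26,4],[30,0],[31,4],[34,0],[43,3],[48,7],[50,0]]
[[26,4],[30,0],[31,4],[34,0],[43,3],[48,7],[50,0]]
[[14,19],[18,0],[26,4],[30,0],[31,4],[34,0],[43,3],[48,7],[50,0]]
[[14,19],[18,0],[26,4],[30,0],[31,4],[48,7],[50,0]]
[[14,19],[18,0],[26,4],[30,0],[31,4],[48,7],[50,0]]
[[14,19],[18,0],[26,4],[30,10],[37,4],[48,7],[50,0]]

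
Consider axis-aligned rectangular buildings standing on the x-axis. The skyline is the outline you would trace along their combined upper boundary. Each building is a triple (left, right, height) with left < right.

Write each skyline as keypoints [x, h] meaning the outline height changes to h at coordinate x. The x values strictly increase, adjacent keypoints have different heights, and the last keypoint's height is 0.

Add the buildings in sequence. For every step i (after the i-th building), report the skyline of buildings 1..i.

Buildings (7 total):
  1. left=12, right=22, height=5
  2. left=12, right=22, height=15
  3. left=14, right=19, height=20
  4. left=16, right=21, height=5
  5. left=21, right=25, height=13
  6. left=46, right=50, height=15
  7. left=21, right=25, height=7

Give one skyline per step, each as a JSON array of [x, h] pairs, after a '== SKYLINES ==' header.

== SKYLINES ==
[[12,5],[22,0]]
[[12,15],[22,0]]
[[12,15],[14,20],[19,15],[22,0]]
[[12,15],[14,20],[19,15],[22,0]]
[[12,15],[14,20],[19,15],[22,13],[25,0]]
[[12,15],[14,20],[19,15],[22,13],[25,0],[46,15],[50,0]]
[[12,15],[14,20],[19,15],[22,13],[25,0],[46,15],[50,0]]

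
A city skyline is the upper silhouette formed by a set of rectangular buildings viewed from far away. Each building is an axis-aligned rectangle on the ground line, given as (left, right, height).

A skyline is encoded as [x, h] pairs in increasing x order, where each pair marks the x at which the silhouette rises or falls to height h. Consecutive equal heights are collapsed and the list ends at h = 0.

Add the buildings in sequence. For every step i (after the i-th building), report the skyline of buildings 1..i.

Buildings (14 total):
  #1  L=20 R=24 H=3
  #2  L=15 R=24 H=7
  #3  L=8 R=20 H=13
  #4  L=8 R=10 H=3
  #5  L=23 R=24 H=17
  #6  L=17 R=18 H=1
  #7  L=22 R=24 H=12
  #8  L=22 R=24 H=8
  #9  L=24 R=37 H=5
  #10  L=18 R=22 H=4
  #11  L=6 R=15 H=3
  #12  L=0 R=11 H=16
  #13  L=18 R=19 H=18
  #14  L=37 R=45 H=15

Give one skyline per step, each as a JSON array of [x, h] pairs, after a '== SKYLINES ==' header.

== SKYLINES ==
[[20,3],[24,0]]
[[15,7],[24,0]]
[[8,13],[20,7],[24,0]]
[[8,13],[20,7],[24,0]]
[[8,13],[20,7],[23,17],[24,0]]
[[8,13],[20,7],[23,17],[24,0]]
[[8,13],[20,7],[22,12],[23,17],[24,0]]
[[8,13],[20,7],[22,12],[23,17],[24,0]]
[[8,13],[20,7],[22,12],[23,17],[24,5],[37,0]]
[[8,13],[20,7],[22,12],[23,17],[24,5],[37,0]]
[[6,3],[8,13],[20,7],[22,12],[23,17],[24,5],[37,0]]
[[0,16],[11,13],[20,7],[22,12],[23,17],[24,5],[37,0]]
[[0,16],[11,13],[18,18],[19,13],[20,7],[22,12],[23,17],[24,5],[37,0]]
[[0,16],[11,13],[18,18],[19,13],[20,7],[22,12],[23,17],[24,5],[37,15],[45,0]]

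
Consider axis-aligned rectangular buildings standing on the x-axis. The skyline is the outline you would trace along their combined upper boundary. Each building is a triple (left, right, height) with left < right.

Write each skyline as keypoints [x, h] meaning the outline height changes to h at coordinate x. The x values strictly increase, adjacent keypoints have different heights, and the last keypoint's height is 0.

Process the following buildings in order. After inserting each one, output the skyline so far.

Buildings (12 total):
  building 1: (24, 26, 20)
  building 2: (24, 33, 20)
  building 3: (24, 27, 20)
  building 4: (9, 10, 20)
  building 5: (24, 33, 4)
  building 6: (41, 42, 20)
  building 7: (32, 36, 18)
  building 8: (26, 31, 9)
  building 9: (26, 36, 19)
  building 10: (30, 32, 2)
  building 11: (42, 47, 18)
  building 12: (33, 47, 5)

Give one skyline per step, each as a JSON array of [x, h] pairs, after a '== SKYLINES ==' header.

== SKYLINES ==
[[24,20],[26,0]]
[[24,20],[33,0]]
[[24,20],[33,0]]
[[9,20],[10,0],[24,20],[33,0]]
[[9,20],[10,0],[24,20],[33,0]]
[[9,20],[10,0],[24,20],[33,0],[41,20],[42,0]]
[[9,20],[10,0],[24,20],[33,18],[36,0],[41,20],[42,0]]
[[9,20],[10,0],[24,20],[33,18],[36,0],[41,20],[42,0]]
[[9,20],[10,0],[24,20],[33,19],[36,0],[41,20],[42,0]]
[[9,20],[10,0],[24,20],[33,19],[36,0],[41,20],[42,0]]
[[9,20],[10,0],[24,20],[33,19],[36,0],[41,20],[42,18],[47,0]]
[[9,20],[10,0],[24,20],[33,19],[36,5],[41,20],[42,18],[47,0]]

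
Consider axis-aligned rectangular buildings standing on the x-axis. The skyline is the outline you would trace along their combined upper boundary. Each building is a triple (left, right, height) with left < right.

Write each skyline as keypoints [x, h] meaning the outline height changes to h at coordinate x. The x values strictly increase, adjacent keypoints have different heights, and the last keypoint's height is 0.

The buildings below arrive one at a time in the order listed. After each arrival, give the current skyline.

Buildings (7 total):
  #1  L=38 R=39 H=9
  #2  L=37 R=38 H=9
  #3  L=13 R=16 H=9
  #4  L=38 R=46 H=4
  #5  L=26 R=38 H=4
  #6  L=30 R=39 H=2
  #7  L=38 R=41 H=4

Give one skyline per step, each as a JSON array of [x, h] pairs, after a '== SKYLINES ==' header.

== SKYLINES ==
[[38,9],[39,0]]
[[37,9],[39,0]]
[[13,9],[16,0],[37,9],[39,0]]
[[13,9],[16,0],[37,9],[39,4],[46,0]]
[[13,9],[16,0],[26,4],[37,9],[39,4],[46,0]]
[[13,9],[16,0],[26,4],[37,9],[39,4],[46,0]]
[[13,9],[16,0],[26,4],[37,9],[39,4],[46,0]]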